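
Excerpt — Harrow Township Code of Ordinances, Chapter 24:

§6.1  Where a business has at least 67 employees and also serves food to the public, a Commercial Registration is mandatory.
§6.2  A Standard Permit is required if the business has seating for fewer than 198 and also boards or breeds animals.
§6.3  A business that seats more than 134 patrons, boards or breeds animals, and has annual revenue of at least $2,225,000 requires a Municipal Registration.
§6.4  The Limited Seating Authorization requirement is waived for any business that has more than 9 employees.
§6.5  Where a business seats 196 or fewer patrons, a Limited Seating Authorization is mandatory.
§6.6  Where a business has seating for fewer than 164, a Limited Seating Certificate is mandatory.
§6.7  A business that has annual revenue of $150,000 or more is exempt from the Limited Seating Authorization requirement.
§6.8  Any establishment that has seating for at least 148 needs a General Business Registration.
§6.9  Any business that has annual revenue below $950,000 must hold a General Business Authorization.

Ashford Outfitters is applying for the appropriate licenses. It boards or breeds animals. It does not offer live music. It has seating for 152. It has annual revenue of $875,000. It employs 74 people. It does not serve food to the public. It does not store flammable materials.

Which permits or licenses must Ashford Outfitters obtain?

§6.1 employees 74 ≥ 67; does not serve food to the public → Commercial Registration not required.
§6.2 seating 152 < 198; boards or breeds animals → Standard Permit required.
§6.3 seating 152 > 134; boards or breeds animals; revenue $875,000 < $2,225,000 → Municipal Registration not required.
§6.4 employees 74 > 9 → exempt from Limited Seating Authorization.
§6.5 seating 152 ≤ 196 → Limited Seating Authorization required.
§6.6 seating 152 < 164 → Limited Seating Certificate required.
§6.7 revenue $875,000 ≥ $150,000 → exempt from Limited Seating Authorization.
§6.8 seating 152 ≥ 148 → General Business Registration required.
§6.9 revenue $875,000 < $950,000 → General Business Authorization required.

General Business Authorization, General Business Registration, Limited Seating Certificate, Standard Permit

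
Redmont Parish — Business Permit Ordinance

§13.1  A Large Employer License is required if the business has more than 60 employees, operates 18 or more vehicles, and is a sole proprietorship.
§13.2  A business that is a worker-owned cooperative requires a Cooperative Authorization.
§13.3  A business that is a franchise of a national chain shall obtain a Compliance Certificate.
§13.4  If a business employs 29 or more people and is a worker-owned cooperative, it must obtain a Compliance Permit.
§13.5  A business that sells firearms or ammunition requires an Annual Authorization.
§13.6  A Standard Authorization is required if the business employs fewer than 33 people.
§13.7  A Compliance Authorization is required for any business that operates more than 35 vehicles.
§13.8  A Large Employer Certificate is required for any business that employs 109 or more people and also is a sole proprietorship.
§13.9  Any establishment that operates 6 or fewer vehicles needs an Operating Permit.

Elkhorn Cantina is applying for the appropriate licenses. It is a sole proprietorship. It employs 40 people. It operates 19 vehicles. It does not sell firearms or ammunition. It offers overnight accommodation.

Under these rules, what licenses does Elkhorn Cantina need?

None

§13.1 employees 40 ≤ 60; vehicles 19 ≥ 18; is a sole proprietorship → Large Employer License not required.
§13.2 is a sole proprietorship (not: is a worker-owned cooperative) → Cooperative Authorization not required.
§13.3 is a sole proprietorship (not: is a franchise of a national chain) → Compliance Certificate not required.
§13.4 employees 40 ≥ 29; is a sole proprietorship (not: is a worker-owned cooperative) → Compliance Permit not required.
§13.5 does not sell firearms or ammunition → Annual Authorization not required.
§13.6 employees 40 ≥ 33 → Standard Authorization not required.
§13.7 vehicles 19 ≤ 35 → Compliance Authorization not required.
§13.8 employees 40 < 109; is a sole proprietorship → Large Employer Certificate not required.
§13.9 vehicles 19 > 6 → Operating Permit not required.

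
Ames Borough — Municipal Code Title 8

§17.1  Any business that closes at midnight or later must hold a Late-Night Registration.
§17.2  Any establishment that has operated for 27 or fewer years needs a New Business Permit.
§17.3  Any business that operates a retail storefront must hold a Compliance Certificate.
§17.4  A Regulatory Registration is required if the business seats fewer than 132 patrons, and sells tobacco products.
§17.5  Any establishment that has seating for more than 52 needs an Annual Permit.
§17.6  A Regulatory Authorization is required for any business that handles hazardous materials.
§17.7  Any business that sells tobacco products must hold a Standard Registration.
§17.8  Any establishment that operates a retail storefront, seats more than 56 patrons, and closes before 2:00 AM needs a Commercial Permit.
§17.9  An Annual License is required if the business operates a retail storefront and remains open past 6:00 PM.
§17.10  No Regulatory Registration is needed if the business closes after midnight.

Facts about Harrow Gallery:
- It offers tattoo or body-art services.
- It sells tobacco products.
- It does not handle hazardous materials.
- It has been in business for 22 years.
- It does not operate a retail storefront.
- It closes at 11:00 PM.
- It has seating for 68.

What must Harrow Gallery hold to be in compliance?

Annual Permit, New Business Permit, Regulatory Registration, Standard Registration

§17.1 closes 11:00 PM, at/before midnight → Late-Night Registration not required.
§17.2 years in business 22 ≤ 27 → New Business Permit required.
§17.3 does not operate a retail storefront → Compliance Certificate not required.
§17.4 seating 68 < 132; sells tobacco products → Regulatory Registration required.
§17.5 seating 68 > 52 → Annual Permit required.
§17.6 does not handle hazardous materials → Regulatory Authorization not required.
§17.7 sells tobacco products → Standard Registration required.
§17.8 does not operate a retail storefront; seating 68 > 56; closes 11:00 PM, at/before 2:00 AM → Commercial Permit not required.
§17.9 does not operate a retail storefront; closes 11:00 PM, after 6:00 PM → Annual License not required.
§17.10 closes 11:00 PM, at/before midnight → Regulatory Registration exemption does not apply.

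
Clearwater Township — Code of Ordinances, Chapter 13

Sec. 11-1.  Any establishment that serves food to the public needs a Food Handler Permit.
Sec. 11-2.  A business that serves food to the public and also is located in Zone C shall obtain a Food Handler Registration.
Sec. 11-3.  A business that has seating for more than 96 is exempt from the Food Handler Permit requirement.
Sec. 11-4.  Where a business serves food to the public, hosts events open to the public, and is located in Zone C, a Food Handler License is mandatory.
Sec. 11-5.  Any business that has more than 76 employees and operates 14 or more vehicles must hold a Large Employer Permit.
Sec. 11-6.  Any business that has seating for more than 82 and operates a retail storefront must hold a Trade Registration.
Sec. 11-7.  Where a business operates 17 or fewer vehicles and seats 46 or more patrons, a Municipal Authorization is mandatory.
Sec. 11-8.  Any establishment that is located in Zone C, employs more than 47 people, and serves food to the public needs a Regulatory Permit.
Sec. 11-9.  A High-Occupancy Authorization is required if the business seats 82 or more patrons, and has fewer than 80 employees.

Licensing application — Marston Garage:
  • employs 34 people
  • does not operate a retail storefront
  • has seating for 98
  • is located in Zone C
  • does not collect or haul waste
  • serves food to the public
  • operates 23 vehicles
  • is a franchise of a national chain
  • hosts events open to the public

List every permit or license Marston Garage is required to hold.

Food Handler License, Food Handler Registration, High-Occupancy Authorization

Sec. 11-1. serves food to the public → Food Handler Permit required.
Sec. 11-2. serves food to the public; is located in Zone C → Food Handler Registration required.
Sec. 11-3. seating 98 > 96 → exempt from Food Handler Permit.
Sec. 11-4. serves food to the public; hosts events open to the public; is located in Zone C → Food Handler License required.
Sec. 11-5. employees 34 ≤ 76; vehicles 23 ≥ 14 → Large Employer Permit not required.
Sec. 11-6. seating 98 > 82; does not operate a retail storefront → Trade Registration not required.
Sec. 11-7. vehicles 23 > 17; seating 98 ≥ 46 → Municipal Authorization not required.
Sec. 11-8. is located in Zone C; employees 34 ≤ 47; serves food to the public → Regulatory Permit not required.
Sec. 11-9. seating 98 ≥ 82; employees 34 < 80 → High-Occupancy Authorization required.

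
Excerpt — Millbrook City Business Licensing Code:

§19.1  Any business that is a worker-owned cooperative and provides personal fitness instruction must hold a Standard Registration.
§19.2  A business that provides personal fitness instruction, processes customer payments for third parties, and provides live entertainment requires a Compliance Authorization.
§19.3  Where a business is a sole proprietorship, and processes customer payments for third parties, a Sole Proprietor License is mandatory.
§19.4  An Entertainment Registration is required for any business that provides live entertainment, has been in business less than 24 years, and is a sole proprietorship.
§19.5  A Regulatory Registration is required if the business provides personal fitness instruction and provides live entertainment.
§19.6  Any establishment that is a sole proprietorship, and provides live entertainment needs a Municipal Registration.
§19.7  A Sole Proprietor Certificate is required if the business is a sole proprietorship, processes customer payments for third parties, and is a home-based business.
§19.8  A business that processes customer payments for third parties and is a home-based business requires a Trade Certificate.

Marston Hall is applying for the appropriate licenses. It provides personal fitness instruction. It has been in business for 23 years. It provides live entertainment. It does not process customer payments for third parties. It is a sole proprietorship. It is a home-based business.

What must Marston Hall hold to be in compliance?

Entertainment Registration, Municipal Registration, Regulatory Registration

§19.1 is a sole proprietorship (not: is a worker-owned cooperative); provides personal fitness instruction → Standard Registration not required.
§19.2 provides personal fitness instruction; does not process customer payments for third parties; provides live entertainment → Compliance Authorization not required.
§19.3 is a sole proprietorship; does not process customer payments for third parties → Sole Proprietor License not required.
§19.4 provides live entertainment; years in business 23 < 24; is a sole proprietorship → Entertainment Registration required.
§19.5 provides personal fitness instruction; provides live entertainment → Regulatory Registration required.
§19.6 is a sole proprietorship; provides live entertainment → Municipal Registration required.
§19.7 is a sole proprietorship; does not process customer payments for third parties; is a home-based business → Sole Proprietor Certificate not required.
§19.8 does not process customer payments for third parties; is a home-based business → Trade Certificate not required.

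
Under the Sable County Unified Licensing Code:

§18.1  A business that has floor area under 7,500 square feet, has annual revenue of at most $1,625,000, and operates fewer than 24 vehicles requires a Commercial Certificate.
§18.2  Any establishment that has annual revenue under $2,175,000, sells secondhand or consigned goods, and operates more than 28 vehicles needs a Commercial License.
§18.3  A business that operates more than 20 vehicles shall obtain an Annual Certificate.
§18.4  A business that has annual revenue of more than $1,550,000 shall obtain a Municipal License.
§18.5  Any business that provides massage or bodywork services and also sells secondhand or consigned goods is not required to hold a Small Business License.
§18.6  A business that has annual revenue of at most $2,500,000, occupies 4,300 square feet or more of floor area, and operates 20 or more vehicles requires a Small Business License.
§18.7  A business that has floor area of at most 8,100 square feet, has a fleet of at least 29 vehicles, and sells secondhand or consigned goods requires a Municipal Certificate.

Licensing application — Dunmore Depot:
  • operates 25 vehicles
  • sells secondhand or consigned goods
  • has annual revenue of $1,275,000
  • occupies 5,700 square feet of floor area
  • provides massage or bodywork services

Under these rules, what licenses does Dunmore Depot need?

§18.1 floor area 5,700 square feet < 7,500 square feet; revenue $1,275,000 ≤ $1,625,000; vehicles 25 ≥ 24 → Commercial Certificate not required.
§18.2 revenue $1,275,000 < $2,175,000; sells secondhand or consigned goods; vehicles 25 ≤ 28 → Commercial License not required.
§18.3 vehicles 25 > 20 → Annual Certificate required.
§18.4 revenue $1,275,000 ≤ $1,550,000 → Municipal License not required.
§18.5 provides massage or bodywork services; sells secondhand or consigned goods → exempt from Small Business License.
§18.6 revenue $1,275,000 ≤ $2,500,000; floor area 5,700 square feet ≥ 4,300 square feet; vehicles 25 ≥ 20 → Small Business License required.
§18.7 floor area 5,700 square feet ≤ 8,100 square feet; vehicles 25 < 29; sells secondhand or consigned goods → Municipal Certificate not required.

Annual Certificate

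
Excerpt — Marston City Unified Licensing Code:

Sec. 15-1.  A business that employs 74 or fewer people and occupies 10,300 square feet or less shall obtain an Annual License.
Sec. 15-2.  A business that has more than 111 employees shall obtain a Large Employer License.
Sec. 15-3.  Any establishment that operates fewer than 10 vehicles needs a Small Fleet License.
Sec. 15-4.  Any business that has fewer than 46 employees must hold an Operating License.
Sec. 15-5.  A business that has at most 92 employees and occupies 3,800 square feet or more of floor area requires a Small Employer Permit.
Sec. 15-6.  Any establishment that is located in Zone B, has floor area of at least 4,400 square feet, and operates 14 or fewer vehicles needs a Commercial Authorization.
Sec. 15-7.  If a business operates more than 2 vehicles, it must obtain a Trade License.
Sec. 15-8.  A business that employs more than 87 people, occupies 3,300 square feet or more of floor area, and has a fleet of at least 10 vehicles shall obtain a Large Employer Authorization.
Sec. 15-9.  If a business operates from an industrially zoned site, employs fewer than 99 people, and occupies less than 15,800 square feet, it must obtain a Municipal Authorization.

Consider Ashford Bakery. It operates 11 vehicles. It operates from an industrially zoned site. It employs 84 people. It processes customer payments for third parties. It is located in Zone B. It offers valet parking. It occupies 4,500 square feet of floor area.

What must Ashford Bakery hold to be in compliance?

Sec. 15-1. employees 84 > 74; floor area 4,500 square feet ≤ 10,300 square feet → Annual License not required.
Sec. 15-2. employees 84 ≤ 111 → Large Employer License not required.
Sec. 15-3. vehicles 11 ≥ 10 → Small Fleet License not required.
Sec. 15-4. employees 84 ≥ 46 → Operating License not required.
Sec. 15-5. employees 84 ≤ 92; floor area 4,500 square feet ≥ 3,800 square feet → Small Employer Permit required.
Sec. 15-6. is located in Zone B; floor area 4,500 square feet ≥ 4,400 square feet; vehicles 11 ≤ 14 → Commercial Authorization required.
Sec. 15-7. vehicles 11 > 2 → Trade License required.
Sec. 15-8. employees 84 ≤ 87; floor area 4,500 square feet ≥ 3,300 square feet; vehicles 11 ≥ 10 → Large Employer Authorization not required.
Sec. 15-9. operates from an industrially zoned site; employees 84 < 99; floor area 4,500 square feet < 15,800 square feet → Municipal Authorization required.

Commercial Authorization, Municipal Authorization, Small Employer Permit, Trade License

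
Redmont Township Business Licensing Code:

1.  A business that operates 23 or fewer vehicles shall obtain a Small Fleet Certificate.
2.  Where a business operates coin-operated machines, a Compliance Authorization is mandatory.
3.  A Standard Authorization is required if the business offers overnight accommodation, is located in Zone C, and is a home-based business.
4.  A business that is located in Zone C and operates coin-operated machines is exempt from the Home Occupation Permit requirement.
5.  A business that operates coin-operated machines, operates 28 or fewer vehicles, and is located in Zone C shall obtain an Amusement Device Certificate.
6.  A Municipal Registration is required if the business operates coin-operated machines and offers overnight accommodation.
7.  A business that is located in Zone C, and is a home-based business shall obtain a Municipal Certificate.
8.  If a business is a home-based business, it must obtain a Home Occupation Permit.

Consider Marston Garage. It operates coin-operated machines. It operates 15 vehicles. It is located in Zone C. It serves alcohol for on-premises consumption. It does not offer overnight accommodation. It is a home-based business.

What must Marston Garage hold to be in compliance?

Amusement Device Certificate, Compliance Authorization, Municipal Certificate, Small Fleet Certificate

1. vehicles 15 ≤ 23 → Small Fleet Certificate required.
2. operates coin-operated machines → Compliance Authorization required.
3. does not offer overnight accommodation; is located in Zone C; is a home-based business → Standard Authorization not required.
4. is located in Zone C; operates coin-operated machines → exempt from Home Occupation Permit.
5. operates coin-operated machines; vehicles 15 ≤ 28; is located in Zone C → Amusement Device Certificate required.
6. operates coin-operated machines; does not offer overnight accommodation → Municipal Registration not required.
7. is located in Zone C; is a home-based business → Municipal Certificate required.
8. is a home-based business → Home Occupation Permit required.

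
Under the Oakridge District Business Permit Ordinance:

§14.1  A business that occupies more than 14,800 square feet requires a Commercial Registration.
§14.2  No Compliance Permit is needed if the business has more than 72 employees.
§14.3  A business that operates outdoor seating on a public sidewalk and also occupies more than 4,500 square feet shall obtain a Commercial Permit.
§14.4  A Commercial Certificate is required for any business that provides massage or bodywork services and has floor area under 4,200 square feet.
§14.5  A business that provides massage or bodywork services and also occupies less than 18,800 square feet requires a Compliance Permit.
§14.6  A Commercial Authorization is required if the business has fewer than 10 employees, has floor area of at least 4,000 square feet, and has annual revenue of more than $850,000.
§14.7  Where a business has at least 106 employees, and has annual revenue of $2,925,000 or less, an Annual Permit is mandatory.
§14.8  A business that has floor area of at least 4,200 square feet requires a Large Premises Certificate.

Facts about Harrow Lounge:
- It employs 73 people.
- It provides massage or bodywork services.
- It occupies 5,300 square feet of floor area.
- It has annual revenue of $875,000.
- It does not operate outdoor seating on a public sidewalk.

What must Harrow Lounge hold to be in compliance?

Large Premises Certificate

§14.1 floor area 5,300 square feet ≤ 14,800 square feet → Commercial Registration not required.
§14.2 employees 73 > 72 → exempt from Compliance Permit.
§14.3 does not operate outdoor seating on a public sidewalk; floor area 5,300 square feet > 4,500 square feet → Commercial Permit not required.
§14.4 provides massage or bodywork services; floor area 5,300 square feet ≥ 4,200 square feet → Commercial Certificate not required.
§14.5 provides massage or bodywork services; floor area 5,300 square feet < 18,800 square feet → Compliance Permit required.
§14.6 employees 73 ≥ 10; floor area 5,300 square feet ≥ 4,000 square feet; revenue $875,000 > $850,000 → Commercial Authorization not required.
§14.7 employees 73 < 106; revenue $875,000 ≤ $2,925,000 → Annual Permit not required.
§14.8 floor area 5,300 square feet ≥ 4,200 square feet → Large Premises Certificate required.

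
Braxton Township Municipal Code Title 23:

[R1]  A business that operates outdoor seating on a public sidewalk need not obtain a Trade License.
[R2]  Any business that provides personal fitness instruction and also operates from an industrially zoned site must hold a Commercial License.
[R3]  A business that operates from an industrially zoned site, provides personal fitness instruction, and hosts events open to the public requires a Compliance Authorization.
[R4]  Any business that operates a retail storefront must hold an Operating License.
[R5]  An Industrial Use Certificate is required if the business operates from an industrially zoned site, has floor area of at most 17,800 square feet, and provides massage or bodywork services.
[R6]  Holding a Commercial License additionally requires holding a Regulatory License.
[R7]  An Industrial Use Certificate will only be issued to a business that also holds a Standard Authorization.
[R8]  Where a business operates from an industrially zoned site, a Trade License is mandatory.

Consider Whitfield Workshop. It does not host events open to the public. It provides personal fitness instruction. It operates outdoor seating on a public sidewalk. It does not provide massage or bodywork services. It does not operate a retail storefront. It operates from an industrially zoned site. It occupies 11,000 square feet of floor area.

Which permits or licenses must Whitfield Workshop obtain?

Commercial License, Regulatory License

[R1] operates outdoor seating on a public sidewalk → exempt from Trade License.
[R2] provides personal fitness instruction; operates from an industrially zoned site → Commercial License required.
[R3] operates from an industrially zoned site; provides personal fitness instruction; does not host events open to the public → Compliance Authorization not required.
[R4] does not operate a retail storefront → Operating License not required.
[R5] operates from an industrially zoned site; floor area 11,000 square feet ≤ 17,800 square feet; does not provide massage or bodywork services → Industrial Use Certificate not required.
[R6] Commercial License is required → Regulatory License also required.
[R7] Industrial Use Certificate is not required → no effect.
[R8] operates from an industrially zoned site → Trade License required.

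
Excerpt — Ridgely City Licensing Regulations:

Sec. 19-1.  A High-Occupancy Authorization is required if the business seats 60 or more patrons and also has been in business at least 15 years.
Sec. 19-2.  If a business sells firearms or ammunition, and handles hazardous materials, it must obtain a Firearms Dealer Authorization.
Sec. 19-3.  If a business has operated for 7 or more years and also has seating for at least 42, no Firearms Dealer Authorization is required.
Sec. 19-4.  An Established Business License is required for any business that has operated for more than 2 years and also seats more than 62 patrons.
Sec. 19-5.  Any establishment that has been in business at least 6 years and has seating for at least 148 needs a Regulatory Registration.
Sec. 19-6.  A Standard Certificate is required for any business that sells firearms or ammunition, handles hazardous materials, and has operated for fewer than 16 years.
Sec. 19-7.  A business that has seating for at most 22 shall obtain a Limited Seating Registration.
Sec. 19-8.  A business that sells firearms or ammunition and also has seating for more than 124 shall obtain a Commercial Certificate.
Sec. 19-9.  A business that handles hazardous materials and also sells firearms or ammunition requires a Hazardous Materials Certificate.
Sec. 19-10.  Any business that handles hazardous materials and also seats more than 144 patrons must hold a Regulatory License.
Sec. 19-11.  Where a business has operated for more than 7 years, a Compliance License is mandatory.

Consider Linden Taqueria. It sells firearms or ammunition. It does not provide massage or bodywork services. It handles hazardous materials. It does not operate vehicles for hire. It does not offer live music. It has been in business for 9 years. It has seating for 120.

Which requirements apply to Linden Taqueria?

Sec. 19-1. seating 120 ≥ 60; years in business 9 < 15 → High-Occupancy Authorization not required.
Sec. 19-2. sells firearms or ammunition; handles hazardous materials → Firearms Dealer Authorization required.
Sec. 19-3. years in business 9 ≥ 7; seating 120 ≥ 42 → exempt from Firearms Dealer Authorization.
Sec. 19-4. years in business 9 > 2; seating 120 > 62 → Established Business License required.
Sec. 19-5. years in business 9 ≥ 6; seating 120 < 148 → Regulatory Registration not required.
Sec. 19-6. sells firearms or ammunition; handles hazardous materials; years in business 9 < 16 → Standard Certificate required.
Sec. 19-7. seating 120 > 22 → Limited Seating Registration not required.
Sec. 19-8. sells firearms or ammunition; seating 120 ≤ 124 → Commercial Certificate not required.
Sec. 19-9. handles hazardous materials; sells firearms or ammunition → Hazardous Materials Certificate required.
Sec. 19-10. handles hazardous materials; seating 120 ≤ 144 → Regulatory License not required.
Sec. 19-11. years in business 9 > 7 → Compliance License required.

Compliance License, Established Business License, Hazardous Materials Certificate, Standard Certificate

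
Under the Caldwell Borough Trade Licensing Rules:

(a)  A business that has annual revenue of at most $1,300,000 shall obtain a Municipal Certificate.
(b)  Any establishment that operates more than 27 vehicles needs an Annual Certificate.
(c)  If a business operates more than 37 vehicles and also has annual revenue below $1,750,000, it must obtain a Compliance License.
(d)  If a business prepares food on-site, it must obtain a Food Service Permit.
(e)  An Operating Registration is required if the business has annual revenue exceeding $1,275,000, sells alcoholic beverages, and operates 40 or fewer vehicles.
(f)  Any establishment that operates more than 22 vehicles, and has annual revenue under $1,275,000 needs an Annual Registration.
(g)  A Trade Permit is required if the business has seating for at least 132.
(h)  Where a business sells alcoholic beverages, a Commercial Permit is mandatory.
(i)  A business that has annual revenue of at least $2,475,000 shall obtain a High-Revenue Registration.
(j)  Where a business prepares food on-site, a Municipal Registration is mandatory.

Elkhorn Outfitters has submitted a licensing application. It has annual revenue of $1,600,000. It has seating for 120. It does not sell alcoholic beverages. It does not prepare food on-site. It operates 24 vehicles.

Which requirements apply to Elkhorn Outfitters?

(a) revenue $1,600,000 > $1,300,000 → Municipal Certificate not required.
(b) vehicles 24 ≤ 27 → Annual Certificate not required.
(c) vehicles 24 ≤ 37; revenue $1,600,000 < $1,750,000 → Compliance License not required.
(d) does not prepare food on-site → Food Service Permit not required.
(e) revenue $1,600,000 > $1,275,000; does not sell alcoholic beverages; vehicles 24 ≤ 40 → Operating Registration not required.
(f) vehicles 24 > 22; revenue $1,600,000 ≥ $1,275,000 → Annual Registration not required.
(g) seating 120 < 132 → Trade Permit not required.
(h) does not sell alcoholic beverages → Commercial Permit not required.
(i) revenue $1,600,000 < $2,475,000 → High-Revenue Registration not required.
(j) does not prepare food on-site → Municipal Registration not required.

None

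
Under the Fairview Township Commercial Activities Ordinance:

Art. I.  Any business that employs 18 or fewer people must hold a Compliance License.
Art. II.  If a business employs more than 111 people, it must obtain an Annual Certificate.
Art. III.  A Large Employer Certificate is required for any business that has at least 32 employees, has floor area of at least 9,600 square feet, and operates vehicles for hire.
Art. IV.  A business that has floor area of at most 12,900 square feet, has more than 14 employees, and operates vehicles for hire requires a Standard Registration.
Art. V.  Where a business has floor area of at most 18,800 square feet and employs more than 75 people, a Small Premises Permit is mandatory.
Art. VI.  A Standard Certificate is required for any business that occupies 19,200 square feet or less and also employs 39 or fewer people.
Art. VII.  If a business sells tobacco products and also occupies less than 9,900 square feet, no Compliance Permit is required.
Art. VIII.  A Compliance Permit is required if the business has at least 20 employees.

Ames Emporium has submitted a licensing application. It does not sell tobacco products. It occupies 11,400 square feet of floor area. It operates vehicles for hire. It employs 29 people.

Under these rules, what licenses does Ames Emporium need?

Compliance Permit, Standard Certificate, Standard Registration

Art. I. employees 29 > 18 → Compliance License not required.
Art. II. employees 29 ≤ 111 → Annual Certificate not required.
Art. III. employees 29 < 32; floor area 11,400 square feet ≥ 9,600 square feet; operates vehicles for hire → Large Employer Certificate not required.
Art. IV. floor area 11,400 square feet ≤ 12,900 square feet; employees 29 > 14; operates vehicles for hire → Standard Registration required.
Art. V. floor area 11,400 square feet ≤ 18,800 square feet; employees 29 ≤ 75 → Small Premises Permit not required.
Art. VI. floor area 11,400 square feet ≤ 19,200 square feet; employees 29 ≤ 39 → Standard Certificate required.
Art. VII. does not sell tobacco products; floor area 11,400 square feet ≥ 9,900 square feet → Compliance Permit exemption does not apply.
Art. VIII. employees 29 ≥ 20 → Compliance Permit required.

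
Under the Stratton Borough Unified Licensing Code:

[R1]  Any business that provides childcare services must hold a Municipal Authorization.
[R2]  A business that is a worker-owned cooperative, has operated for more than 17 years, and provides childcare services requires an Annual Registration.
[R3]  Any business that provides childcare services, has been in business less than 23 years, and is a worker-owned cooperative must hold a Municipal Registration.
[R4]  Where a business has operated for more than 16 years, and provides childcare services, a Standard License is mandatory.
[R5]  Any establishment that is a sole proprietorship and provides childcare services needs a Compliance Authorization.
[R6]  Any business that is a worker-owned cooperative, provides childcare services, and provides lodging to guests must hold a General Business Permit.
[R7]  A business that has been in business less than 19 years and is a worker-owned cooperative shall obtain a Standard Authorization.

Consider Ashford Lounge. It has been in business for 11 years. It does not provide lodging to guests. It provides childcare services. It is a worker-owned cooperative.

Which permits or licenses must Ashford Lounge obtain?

[R1] provides childcare services → Municipal Authorization required.
[R2] is a worker-owned cooperative; years in business 11 ≤ 17; provides childcare services → Annual Registration not required.
[R3] provides childcare services; years in business 11 < 23; is a worker-owned cooperative → Municipal Registration required.
[R4] years in business 11 ≤ 16; provides childcare services → Standard License not required.
[R5] is a worker-owned cooperative (not: is a sole proprietorship); provides childcare services → Compliance Authorization not required.
[R6] is a worker-owned cooperative; provides childcare services; does not provide lodging to guests → General Business Permit not required.
[R7] years in business 11 < 19; is a worker-owned cooperative → Standard Authorization required.

Municipal Authorization, Municipal Registration, Standard Authorization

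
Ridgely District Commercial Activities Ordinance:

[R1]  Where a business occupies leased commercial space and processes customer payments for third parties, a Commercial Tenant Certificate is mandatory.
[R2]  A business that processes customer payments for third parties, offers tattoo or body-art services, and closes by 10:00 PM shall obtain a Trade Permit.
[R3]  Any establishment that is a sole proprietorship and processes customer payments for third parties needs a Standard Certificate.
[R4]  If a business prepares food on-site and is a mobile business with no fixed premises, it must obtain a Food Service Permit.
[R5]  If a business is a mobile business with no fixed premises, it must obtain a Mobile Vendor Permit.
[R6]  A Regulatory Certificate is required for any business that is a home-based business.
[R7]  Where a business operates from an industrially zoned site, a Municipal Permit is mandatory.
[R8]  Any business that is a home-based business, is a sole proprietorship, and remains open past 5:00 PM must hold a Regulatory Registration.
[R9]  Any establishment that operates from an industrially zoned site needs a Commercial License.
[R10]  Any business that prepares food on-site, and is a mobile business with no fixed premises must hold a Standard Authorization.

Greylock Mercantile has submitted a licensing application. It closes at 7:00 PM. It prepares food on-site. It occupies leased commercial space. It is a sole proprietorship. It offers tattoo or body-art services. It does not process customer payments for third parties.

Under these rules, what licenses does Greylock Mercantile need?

None

[R1] occupies leased commercial space; does not process customer payments for third parties → Commercial Tenant Certificate not required.
[R2] does not process customer payments for third parties; offers tattoo or body-art services; closes 7:00 PM, at/before 10:00 PM → Trade Permit not required.
[R3] is a sole proprietorship; does not process customer payments for third parties → Standard Certificate not required.
[R4] prepares food on-site; occupies leased commercial space (not: is a mobile business with no fixed premises) → Food Service Permit not required.
[R5] occupies leased commercial space (not: is a mobile business with no fixed premises) → Mobile Vendor Permit not required.
[R6] occupies leased commercial space (not: is a home-based business) → Regulatory Certificate not required.
[R7] occupies leased commercial space (not: operates from an industrially zoned site) → Municipal Permit not required.
[R8] occupies leased commercial space (not: is a home-based business); is a sole proprietorship; closes 7:00 PM, after 5:00 PM → Regulatory Registration not required.
[R9] occupies leased commercial space (not: operates from an industrially zoned site) → Commercial License not required.
[R10] prepares food on-site; occupies leased commercial space (not: is a mobile business with no fixed premises) → Standard Authorization not required.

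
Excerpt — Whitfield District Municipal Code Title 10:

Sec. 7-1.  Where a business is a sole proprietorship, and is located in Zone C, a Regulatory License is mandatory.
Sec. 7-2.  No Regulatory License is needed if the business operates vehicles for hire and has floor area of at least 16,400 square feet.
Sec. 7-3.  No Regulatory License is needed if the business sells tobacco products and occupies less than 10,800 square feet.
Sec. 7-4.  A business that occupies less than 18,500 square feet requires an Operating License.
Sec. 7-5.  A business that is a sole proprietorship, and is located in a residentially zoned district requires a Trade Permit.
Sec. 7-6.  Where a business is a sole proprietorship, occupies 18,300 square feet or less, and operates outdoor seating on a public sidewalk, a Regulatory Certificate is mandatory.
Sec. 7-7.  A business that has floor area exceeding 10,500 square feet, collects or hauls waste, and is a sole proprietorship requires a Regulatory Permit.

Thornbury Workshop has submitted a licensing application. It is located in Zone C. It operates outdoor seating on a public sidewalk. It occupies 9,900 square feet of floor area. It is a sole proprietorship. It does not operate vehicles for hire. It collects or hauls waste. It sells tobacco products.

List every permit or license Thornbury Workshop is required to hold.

Operating License, Regulatory Certificate

Sec. 7-1. is a sole proprietorship; is located in Zone C → Regulatory License required.
Sec. 7-2. does not operate vehicles for hire; floor area 9,900 square feet < 16,400 square feet → Regulatory License exemption does not apply.
Sec. 7-3. sells tobacco products; floor area 9,900 square feet < 10,800 square feet → exempt from Regulatory License.
Sec. 7-4. floor area 9,900 square feet < 18,500 square feet → Operating License required.
Sec. 7-5. is a sole proprietorship; is located in Zone C (not: is located in a residentially zoned district) → Trade Permit not required.
Sec. 7-6. is a sole proprietorship; floor area 9,900 square feet ≤ 18,300 square feet; operates outdoor seating on a public sidewalk → Regulatory Certificate required.
Sec. 7-7. floor area 9,900 square feet ≤ 10,500 square feet; collects or hauls waste; is a sole proprietorship → Regulatory Permit not required.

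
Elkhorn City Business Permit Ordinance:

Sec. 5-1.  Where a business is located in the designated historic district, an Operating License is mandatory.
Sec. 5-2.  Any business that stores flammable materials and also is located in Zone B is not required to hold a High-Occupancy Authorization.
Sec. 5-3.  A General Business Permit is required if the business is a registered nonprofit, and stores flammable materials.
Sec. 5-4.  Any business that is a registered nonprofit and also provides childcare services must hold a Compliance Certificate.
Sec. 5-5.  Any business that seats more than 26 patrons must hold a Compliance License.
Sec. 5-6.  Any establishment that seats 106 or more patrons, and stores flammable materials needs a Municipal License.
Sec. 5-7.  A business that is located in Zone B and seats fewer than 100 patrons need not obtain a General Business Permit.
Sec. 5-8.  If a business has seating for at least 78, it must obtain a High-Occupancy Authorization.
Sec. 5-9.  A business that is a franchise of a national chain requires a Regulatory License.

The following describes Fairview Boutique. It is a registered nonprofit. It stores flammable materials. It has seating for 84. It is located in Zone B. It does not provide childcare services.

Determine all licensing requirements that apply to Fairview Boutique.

Sec. 5-1. is located in Zone B (not: is located in the designated historic district) → Operating License not required.
Sec. 5-2. stores flammable materials; is located in Zone B → exempt from High-Occupancy Authorization.
Sec. 5-3. is a registered nonprofit; stores flammable materials → General Business Permit required.
Sec. 5-4. is a registered nonprofit; does not provide childcare services → Compliance Certificate not required.
Sec. 5-5. seating 84 > 26 → Compliance License required.
Sec. 5-6. seating 84 < 106; stores flammable materials → Municipal License not required.
Sec. 5-7. is located in Zone B; seating 84 < 100 → exempt from General Business Permit.
Sec. 5-8. seating 84 ≥ 78 → High-Occupancy Authorization required.
Sec. 5-9. is a registered nonprofit (not: is a franchise of a national chain) → Regulatory License not required.

Compliance License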